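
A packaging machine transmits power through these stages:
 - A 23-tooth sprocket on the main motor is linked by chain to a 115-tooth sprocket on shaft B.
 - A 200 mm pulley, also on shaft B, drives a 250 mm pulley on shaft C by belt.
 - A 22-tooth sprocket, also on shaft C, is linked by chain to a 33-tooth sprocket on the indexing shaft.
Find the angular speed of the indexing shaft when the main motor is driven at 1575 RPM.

Chain: ratio = 115/23 = 5, so shaft B turns at 1575 / 5 = 315 RPM.
Belt: ratio = 250/200 = 1.25, so shaft C turns at 315 / 1.25 = 252 RPM.
Chain: ratio = 33/22 = 1.5, so the indexing shaft turns at 252 / 1.5 = 168 RPM.

168 RPM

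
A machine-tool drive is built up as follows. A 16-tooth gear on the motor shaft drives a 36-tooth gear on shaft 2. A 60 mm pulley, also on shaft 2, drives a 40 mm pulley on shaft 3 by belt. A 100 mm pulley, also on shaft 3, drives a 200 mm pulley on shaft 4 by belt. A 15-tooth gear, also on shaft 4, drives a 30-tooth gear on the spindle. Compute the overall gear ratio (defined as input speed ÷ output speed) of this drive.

Each stage contributes driven/driver: gear mesh 36/16 = 2.25, belt 40/60 = 0.66667, belt 200/100 = 2, gear mesh 30/15 = 2.
Overall: 2.25 × 0.66667 × 2 × 2 = 6.

6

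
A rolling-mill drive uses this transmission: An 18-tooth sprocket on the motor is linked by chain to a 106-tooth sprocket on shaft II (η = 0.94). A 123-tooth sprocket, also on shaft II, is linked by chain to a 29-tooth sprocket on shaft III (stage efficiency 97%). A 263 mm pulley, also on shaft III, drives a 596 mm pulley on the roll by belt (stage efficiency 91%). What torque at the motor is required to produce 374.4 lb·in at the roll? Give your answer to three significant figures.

Overall ratio R = 5.8889 × 0.23577 × 2.2662 = 3.1464; overall efficiency η = 0.94 × 0.97 × 0.91 = 0.8297.
Input torque = output torque / (R × η) = 374.4 / (3.1464 × 0.8297) = 143.41 lb·in.

143 lb·in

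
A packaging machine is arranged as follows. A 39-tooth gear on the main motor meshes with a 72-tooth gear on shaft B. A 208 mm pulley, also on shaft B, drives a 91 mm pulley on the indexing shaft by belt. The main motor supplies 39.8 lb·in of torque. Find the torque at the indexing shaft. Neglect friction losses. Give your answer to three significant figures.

gear mesh 72/39 = 1.8462 → τ = 39.8·1.8462 = 73.477 lb·in
belt 91/208 = 0.4375 → τ = 73.477·0.4375 = 32.146 lb·in

32.1 lb·in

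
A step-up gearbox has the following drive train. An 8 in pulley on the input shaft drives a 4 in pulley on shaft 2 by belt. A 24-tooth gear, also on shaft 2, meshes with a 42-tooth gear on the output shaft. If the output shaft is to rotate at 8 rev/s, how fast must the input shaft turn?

7 rev/s

Overall ratio R = 0.5 × 1.75 = 0.875.
Required input speed = output speed × R = 8 × 0.875 = 7 rev/s.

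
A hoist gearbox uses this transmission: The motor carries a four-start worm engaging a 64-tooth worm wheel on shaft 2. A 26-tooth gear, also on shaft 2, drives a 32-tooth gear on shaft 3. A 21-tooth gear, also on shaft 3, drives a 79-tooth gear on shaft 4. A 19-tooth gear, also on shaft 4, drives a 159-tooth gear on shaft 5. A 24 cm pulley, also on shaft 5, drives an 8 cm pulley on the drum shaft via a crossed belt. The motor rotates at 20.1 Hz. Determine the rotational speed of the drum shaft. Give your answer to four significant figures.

0.09727 Hz

worm 64/4 = 16 → 20.1/16 = 1.2563 Hz
gear mesh 32/26 = 1.2308 → 1.2563/1.2308 = 1.0207 Hz
gear mesh 79/21 = 3.7619 → 1.0207/3.7619 = 0.27133 Hz
gear mesh 159/19 = 8.3684 → 0.27133/8.3684 = 0.032423 Hz
belt 8/24 = 0.33333 → 0.032423/0.33333 = 0.097268 Hz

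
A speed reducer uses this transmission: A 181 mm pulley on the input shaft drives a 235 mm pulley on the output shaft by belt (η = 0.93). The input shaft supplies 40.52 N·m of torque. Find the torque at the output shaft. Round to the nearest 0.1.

After the belt (235/181): 40.52 × 1.2983 × 0.93 = 48.926 N·m

48.9 N·m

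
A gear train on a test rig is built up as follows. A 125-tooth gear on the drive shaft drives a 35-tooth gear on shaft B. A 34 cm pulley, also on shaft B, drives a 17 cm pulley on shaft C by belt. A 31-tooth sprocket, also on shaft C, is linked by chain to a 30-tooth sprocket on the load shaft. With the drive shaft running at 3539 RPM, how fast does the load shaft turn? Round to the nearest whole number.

26121 RPM

Gear mesh: ratio = 35/125 = 0.28, so shaft B turns at 3539 / 0.28 = 12639 RPM.
Belt: ratio = 17/34 = 0.5, so shaft C turns at 12639 / 0.5 = 25279 RPM.
Chain: ratio = 30/31 = 0.96774, so the load shaft turns at 25279 / 0.96774 = 26121 RPM.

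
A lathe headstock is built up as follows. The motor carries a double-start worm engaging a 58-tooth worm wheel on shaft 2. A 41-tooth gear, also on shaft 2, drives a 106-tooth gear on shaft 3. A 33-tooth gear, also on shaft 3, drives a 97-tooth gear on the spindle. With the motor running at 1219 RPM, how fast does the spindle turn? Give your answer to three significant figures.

5.53 RPM

Worm: ratio = 58/2 = 29, so shaft 2 turns at 1219 / 29 = 42.034 RPM.
Gear mesh: ratio = 106/41 = 2.5854, so shaft 3 turns at 42.034 / 2.5854 = 16.259 RPM.
Gear mesh: ratio = 97/33 = 2.9394, so the spindle turns at 16.259 / 2.9394 = 5.5313 RPM.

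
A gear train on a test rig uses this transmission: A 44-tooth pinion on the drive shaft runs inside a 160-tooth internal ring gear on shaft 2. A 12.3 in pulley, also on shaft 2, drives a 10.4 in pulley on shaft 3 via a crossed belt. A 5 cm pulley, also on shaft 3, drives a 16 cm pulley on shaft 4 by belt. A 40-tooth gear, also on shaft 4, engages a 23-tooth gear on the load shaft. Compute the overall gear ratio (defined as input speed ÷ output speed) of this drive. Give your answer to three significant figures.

Each stage contributes driven/driver: internal gear 160/44 = 3.6364, belt 10.4/12.3 = 0.84553, belt 16/5 = 3.2, gear mesh 23/40 = 0.575.
Overall: 3.6364 × 0.84553 × 3.2 × 0.575 = 5.6574.

5.66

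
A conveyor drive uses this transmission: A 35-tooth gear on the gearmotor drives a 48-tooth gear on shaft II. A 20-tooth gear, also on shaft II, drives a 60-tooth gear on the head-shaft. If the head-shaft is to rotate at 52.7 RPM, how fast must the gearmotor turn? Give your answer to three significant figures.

Overall ratio R = 1.3714 × 3 = 4.1143.
Required input speed = output speed × R = 52.7 × 4.1143 = 216.82 RPM.

217 RPM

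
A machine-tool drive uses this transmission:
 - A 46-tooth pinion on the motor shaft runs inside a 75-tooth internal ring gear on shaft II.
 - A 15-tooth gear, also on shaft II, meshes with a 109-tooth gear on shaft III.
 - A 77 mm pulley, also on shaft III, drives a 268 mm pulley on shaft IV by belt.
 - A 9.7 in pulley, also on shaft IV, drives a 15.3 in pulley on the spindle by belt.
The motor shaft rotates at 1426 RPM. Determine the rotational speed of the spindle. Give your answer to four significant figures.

the motor shaft → shaft II (internal gear, 75/46): 1426 ÷ 1.6304 = 874.61 RPM
shaft II → shaft III (gear mesh, 109/15): 874.61 ÷ 7.2667 = 120.36 RPM
shaft III → shaft IV (belt, 268/77): 120.36 ÷ 3.4805 = 34.581 RPM
shaft IV → the spindle (belt, 15.3/9.7): 34.581 ÷ 1.5773 = 21.924 RPM

21.92 RPM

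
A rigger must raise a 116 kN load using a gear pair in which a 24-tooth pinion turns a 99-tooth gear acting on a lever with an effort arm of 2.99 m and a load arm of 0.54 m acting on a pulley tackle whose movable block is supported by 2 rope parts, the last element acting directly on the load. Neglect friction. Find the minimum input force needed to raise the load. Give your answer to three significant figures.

2.54 kN

Gear pair MA = 99/24 = 4.125.
Lever MA = effort arm / load arm = 2.99/0.54 = 5.537.
Block-and-tackle MA = number of supporting rope parts = 2.
Combined ideal MA = 4.125 × 5.537 × 2 = 45.681.
Effort = load / MA = 116 / 45.681 = 2.5394 kN.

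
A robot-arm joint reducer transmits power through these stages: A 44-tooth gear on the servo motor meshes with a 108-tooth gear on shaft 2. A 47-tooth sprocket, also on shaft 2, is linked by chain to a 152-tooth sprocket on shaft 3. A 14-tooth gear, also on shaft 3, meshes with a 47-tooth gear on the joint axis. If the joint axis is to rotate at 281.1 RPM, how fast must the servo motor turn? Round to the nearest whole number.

7491 RPM

Overall ratio R = 2.4545 × 3.234 × 3.3571 = 26.649.
Required input speed = output speed × R = 281.1 × 26.649 = 7491.1 RPM.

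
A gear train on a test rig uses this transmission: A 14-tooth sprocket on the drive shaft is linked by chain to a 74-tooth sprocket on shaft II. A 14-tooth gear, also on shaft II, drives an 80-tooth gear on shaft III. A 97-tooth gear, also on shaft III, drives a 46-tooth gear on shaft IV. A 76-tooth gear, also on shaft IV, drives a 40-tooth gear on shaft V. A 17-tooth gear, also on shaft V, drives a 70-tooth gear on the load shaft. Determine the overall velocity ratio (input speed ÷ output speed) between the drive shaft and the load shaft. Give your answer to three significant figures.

31.0

Each stage contributes driven/driver: chain 74/14 = 5.2857, gear mesh 80/14 = 5.7143, gear mesh 46/97 = 0.47423, gear mesh 40/76 = 0.52632, gear mesh 70/17 = 4.1176.
Overall: 5.2857 × 5.7143 × 0.47423 × 0.52632 × 4.1176 = 31.042.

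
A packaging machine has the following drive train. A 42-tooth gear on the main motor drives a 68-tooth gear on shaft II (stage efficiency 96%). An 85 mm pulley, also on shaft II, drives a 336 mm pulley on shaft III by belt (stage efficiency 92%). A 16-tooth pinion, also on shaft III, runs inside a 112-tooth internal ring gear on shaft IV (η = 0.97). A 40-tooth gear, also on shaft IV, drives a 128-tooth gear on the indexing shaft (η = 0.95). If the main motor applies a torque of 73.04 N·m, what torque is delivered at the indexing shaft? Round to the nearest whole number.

gear mesh 68/42 = 1.619 → τ = 73.04·1.619·0.96 = 113.53 N·m
belt 336/85 = 3.9529 → τ = 113.53·3.9529·0.92 = 412.86 N·m
internal gear 112/16 = 7 → τ = 412.86·7·0.97 = 2803.3 N·m
gear mesh 128/40 = 3.2 → τ = 2803.3·3.2·0.95 = 8522 N·m

8522 N·m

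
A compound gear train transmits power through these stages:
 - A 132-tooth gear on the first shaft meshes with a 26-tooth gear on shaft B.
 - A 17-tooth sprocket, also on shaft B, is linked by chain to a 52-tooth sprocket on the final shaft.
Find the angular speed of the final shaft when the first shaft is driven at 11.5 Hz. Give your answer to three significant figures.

19.1 Hz

Gear mesh: ratio = 26/132 = 0.19697, so shaft B turns at 11.5 / 0.19697 = 58.385 Hz.
Chain: ratio = 52/17 = 3.0588, so the final shaft turns at 58.385 / 3.0588 = 19.087 Hz.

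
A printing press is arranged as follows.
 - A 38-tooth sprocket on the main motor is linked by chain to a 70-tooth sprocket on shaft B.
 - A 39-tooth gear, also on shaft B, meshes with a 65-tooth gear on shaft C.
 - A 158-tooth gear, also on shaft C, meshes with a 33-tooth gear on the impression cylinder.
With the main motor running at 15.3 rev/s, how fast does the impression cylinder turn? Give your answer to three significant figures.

23.9 rev/s

the main motor → shaft B (chain, 70/38): 15.3 ÷ 1.8421 = 8.3057 rev/s
shaft B → shaft C (gear mesh, 65/39): 8.3057 ÷ 1.6667 = 4.9834 rev/s
shaft C → the impression cylinder (gear mesh, 33/158): 4.9834 ÷ 0.20886 = 23.86 rev/s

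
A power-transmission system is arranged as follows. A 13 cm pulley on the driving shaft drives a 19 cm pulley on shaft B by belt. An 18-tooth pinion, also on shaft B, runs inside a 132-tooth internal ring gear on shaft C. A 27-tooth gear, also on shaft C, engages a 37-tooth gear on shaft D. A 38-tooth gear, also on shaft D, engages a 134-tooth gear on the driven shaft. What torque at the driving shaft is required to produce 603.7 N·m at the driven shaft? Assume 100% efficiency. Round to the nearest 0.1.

11.7 N·m

Overall ratio R = 1.4615 × 7.3333 × 1.3704 × 3.5263 = 51.793.
Input torque = output torque / R = 603.7 / 51.793 = 11.656 N·m.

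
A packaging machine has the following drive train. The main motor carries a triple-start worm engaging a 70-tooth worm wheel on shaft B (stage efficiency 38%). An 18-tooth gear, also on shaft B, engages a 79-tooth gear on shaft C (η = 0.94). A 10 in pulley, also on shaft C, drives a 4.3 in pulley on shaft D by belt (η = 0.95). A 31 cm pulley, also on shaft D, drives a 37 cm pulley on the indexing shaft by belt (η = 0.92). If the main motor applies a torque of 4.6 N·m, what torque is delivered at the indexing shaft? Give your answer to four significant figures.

75.48 N·m

Worm: ratio = 70/3 = 23.333; torque at shaft B = 4.6 × 23.333 × 0.38 = 40.787 N·m.
Gear mesh: ratio = 79/18 = 4.3889; torque at shaft C = 40.787 × 4.3889 × 0.94 = 168.27 N·m.
Belt: ratio = 4.3/10 = 0.43; torque at shaft D = 168.27 × 0.43 × 0.95 = 68.737 N·m.
Belt: ratio = 37/31 = 1.1935; torque at the indexing shaft = 68.737 × 1.1935 × 0.92 = 75.478 N·m.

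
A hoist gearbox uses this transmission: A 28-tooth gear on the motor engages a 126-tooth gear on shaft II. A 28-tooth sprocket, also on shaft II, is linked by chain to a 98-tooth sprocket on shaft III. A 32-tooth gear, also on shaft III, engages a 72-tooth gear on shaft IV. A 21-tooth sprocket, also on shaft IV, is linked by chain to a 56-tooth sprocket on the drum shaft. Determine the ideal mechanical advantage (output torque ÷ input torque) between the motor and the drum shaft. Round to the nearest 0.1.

Each stage contributes driven/driver: gear mesh 126/28 = 4.5, chain 98/28 = 3.5, gear mesh 72/32 = 2.25, chain 56/21 = 2.6667.
Overall: 4.5 × 3.5 × 2.25 × 2.6667 = 94.5.

94.5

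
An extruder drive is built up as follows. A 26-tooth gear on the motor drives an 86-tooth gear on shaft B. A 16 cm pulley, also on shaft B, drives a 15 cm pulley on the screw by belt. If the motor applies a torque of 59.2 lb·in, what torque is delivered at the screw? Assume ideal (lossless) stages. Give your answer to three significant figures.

After the gear mesh (86/26): 59.2 × 3.3077 = 195.82 lb·in
After the belt (15/16): 195.82 × 0.9375 = 183.58 lb·in

184 lb·in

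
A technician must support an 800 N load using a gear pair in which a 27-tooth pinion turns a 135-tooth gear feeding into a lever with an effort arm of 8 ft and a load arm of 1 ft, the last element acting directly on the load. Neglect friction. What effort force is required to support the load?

20 N

Gear pair MA = 135/27 = 5.
Lever MA = effort arm / load arm = 8/1 = 8.
Combined ideal MA = 5 × 8 = 40.
Effort = load / MA = 800 / 40 = 20 N.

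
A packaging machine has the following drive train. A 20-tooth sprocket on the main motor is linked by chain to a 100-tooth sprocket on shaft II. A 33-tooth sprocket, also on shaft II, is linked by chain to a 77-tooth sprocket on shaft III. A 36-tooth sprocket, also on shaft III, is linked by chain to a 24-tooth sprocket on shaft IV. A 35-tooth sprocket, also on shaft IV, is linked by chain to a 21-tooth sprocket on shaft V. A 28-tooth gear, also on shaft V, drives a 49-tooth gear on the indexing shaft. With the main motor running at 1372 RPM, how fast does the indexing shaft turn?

chain 100/20 = 5 → 1372/5 = 274.4 RPM
chain 77/33 = 2.3333 → 274.4/2.3333 = 117.6 RPM
chain 24/36 = 0.66667 → 117.6/0.66667 = 176.4 RPM
chain 21/35 = 0.6 → 176.4/0.6 = 294 RPM
gear mesh 49/28 = 1.75 → 294/1.75 = 168 RPM

168 RPM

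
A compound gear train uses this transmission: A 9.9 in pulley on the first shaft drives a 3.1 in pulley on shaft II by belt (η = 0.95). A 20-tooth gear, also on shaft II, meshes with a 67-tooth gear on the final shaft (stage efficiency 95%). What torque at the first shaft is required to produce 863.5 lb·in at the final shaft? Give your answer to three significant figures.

912 lb·in

Overall ratio R = 0.31313 × 3.35 = 1.049; overall efficiency η = 0.95 × 0.95 = 0.9025.
Input torque = output torque / (R × η) = 863.5 / (1.049 × 0.9025) = 912.1 lb·in.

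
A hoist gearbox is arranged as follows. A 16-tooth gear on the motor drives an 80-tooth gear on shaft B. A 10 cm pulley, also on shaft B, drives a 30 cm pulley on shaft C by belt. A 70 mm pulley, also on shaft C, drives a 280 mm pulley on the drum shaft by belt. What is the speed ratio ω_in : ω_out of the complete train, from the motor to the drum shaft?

Each stage contributes driven/driver: gear mesh 80/16 = 5, belt 30/10 = 3, belt 280/70 = 4.
Overall: 5 × 3 × 4 = 60.

60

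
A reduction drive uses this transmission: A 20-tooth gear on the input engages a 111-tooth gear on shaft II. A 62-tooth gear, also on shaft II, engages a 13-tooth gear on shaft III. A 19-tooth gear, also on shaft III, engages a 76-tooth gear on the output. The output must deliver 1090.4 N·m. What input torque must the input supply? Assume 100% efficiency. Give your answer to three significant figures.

234 N·m

Overall ratio R = 5.55 × 0.20968 × 4 = 4.6548.
Input torque = output torque / R = 1090.4 / 4.6548 = 234.25 N·m.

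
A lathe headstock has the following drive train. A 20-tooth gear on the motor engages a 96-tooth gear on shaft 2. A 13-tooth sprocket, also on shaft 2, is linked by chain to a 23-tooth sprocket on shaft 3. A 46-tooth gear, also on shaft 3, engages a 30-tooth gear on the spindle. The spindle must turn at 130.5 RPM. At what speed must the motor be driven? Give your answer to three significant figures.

723 RPM

Overall ratio R = 4.8 × 1.7692 × 0.65217 = 5.5385.
Required input speed = output speed × R = 130.5 × 5.5385 = 722.77 RPM.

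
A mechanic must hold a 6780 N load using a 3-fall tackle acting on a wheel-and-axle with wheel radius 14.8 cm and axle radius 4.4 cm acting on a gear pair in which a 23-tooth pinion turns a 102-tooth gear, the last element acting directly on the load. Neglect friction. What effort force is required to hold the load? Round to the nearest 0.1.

151.5 N

Block-and-tackle MA = number of supporting rope parts = 3.
Wheel-and-axle MA = R/r = 14.8/4.4 = 3.3636.
Gear pair MA = 102/23 = 4.4348.
Combined ideal MA = 3 × 3.3636 × 4.4348 = 44.751.
Effort = load / MA = 6780 / 44.751 = 151.51 N.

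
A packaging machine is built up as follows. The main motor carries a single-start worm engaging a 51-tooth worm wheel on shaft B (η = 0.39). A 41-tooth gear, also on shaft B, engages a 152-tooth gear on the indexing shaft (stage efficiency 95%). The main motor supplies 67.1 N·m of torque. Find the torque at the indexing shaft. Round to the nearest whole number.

Worm: ratio = 51/1 = 51; torque at shaft B = 67.1 × 51 × 0.39 = 1334.6 N·m.
Gear mesh: ratio = 152/41 = 3.7073; torque at the indexing shaft = 1334.6 × 3.7073 × 0.95 = 4700.5 N·m.

4700 N·m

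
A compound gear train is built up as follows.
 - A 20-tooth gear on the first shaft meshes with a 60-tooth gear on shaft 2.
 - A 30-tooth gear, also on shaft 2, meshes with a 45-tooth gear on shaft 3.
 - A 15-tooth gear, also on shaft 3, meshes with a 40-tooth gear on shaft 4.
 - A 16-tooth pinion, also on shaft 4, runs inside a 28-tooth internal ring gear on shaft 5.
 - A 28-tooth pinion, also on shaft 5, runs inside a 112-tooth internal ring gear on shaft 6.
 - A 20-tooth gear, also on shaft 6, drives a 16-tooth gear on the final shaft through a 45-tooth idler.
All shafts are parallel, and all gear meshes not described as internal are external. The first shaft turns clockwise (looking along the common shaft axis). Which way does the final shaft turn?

counterclockwise

the first shaft → shaft 2: external mesh, 1 reversal → CCW.
shaft 2 → shaft 3: external mesh, 1 reversal → CW.
shaft 3 → shaft 4: external mesh, 1 reversal → CCW.
shaft 4 → shaft 5: internal mesh, same direction → CCW.
shaft 5 → shaft 6: internal mesh, same direction → CCW.
shaft 6 → the final shaft: driver → idler → driven is 2 external meshes, 2 reversals → CCW.
5 reversals in total — an odd number — so the final shaft turns opposite to the first shaft.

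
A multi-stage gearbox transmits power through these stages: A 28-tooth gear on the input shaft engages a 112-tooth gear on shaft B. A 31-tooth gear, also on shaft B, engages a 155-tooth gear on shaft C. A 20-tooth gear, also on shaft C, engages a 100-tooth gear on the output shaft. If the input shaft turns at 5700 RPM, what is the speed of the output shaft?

the input shaft → shaft B (gear mesh, 112/28): 5700 ÷ 4 = 1425 RPM
shaft B → shaft C (gear mesh, 155/31): 1425 ÷ 5 = 285 RPM
shaft C → the output shaft (gear mesh, 100/20): 285 ÷ 5 = 57 RPM

57 RPM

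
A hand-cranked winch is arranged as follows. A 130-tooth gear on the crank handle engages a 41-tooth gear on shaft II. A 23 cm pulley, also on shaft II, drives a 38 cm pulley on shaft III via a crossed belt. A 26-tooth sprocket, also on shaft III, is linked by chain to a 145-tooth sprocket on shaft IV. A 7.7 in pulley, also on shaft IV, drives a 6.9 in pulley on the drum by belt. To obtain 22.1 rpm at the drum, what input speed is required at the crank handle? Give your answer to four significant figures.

57.55 rpm

Overall ratio R = 0.31538 × 1.6522 × 5.5769 × 0.8961 = 2.604.
Required input speed = output speed × R = 22.1 × 2.604 = 57.55 rpm.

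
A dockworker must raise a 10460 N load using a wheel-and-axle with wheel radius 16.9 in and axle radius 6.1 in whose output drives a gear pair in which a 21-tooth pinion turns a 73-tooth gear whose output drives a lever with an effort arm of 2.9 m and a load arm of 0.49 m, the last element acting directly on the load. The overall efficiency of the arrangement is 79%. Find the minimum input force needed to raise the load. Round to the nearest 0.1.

232.3 N

Wheel-and-axle MA = R/r = 16.9/6.1 = 2.7705.
Gear pair MA = 73/21 = 3.4762.
Lever MA = effort arm / load arm = 2.9/0.49 = 5.9184.
Combined ideal MA = 2.7705 × 3.4762 × 5.9184 = 56.998.
Actual MA = 56.998 × 0.79 = 45.029.
Effort = load / actual MA = 10460 / 45.029 = 232.3 N.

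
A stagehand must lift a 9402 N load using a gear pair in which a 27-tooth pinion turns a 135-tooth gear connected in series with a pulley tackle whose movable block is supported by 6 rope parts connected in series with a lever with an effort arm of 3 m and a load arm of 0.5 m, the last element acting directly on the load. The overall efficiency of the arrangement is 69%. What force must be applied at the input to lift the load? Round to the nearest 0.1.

Gear pair MA = 135/27 = 5.
Block-and-tackle MA = number of supporting rope parts = 6.
Lever MA = effort arm / load arm = 3/0.5 = 6.
Combined ideal MA = 5 × 6 × 6 = 180.
Actual MA = 180 × 0.69 = 124.2.
Effort = load / actual MA = 9402 / 124.2 = 75.7 N.

75.7 N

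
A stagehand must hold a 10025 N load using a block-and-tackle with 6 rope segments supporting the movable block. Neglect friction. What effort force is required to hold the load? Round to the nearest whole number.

Block-and-tackle MA = number of supporting rope parts = 6.
Effort = load / MA = 10025 / 6 = 1670.8 N.

1671 N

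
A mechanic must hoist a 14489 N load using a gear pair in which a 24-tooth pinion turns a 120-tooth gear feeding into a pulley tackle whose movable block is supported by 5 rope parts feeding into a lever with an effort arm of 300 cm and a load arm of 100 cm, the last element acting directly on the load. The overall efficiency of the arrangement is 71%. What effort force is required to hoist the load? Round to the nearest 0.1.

Gear pair MA = 120/24 = 5.
Block-and-tackle MA = number of supporting rope parts = 5.
Lever MA = effort arm / load arm = 300/100 = 3.
Combined ideal MA = 5 × 5 × 3 = 75.
Actual MA = 75 × 0.71 = 53.25.
Effort = load / actual MA = 14489 / 53.25 = 272.09 N.

272.1 N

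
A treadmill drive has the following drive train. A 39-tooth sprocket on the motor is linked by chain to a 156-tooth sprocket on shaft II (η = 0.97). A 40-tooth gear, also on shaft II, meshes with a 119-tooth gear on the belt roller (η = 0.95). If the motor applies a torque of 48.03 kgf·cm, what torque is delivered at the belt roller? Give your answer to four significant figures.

526.7 kgf·cm

After the chain (156/39): 48.03 × 4 × 0.97 = 186.36 kgf·cm
After the gear mesh (119/40): 186.36 × 2.975 × 0.95 = 526.69 kgf·cm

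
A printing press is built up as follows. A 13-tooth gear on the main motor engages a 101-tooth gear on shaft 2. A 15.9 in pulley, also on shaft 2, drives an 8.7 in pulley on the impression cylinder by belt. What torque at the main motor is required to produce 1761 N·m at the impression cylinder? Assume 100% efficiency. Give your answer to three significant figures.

Overall ratio R = 7.7692 × 0.54717 = 4.2511.
Input torque = output torque / R = 1761 / 4.2511 = 414.25 N·m.

414 N·m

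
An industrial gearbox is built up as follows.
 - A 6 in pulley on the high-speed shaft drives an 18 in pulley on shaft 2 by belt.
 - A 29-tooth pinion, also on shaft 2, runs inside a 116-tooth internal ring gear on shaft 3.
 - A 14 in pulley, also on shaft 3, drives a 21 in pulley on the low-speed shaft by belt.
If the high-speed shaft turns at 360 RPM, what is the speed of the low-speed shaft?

20 RPM

the high-speed shaft → shaft 2 (belt, 18/6): 360 ÷ 3 = 120 RPM
shaft 2 → shaft 3 (internal gear, 116/29): 120 ÷ 4 = 30 RPM
shaft 3 → the low-speed shaft (belt, 21/14): 30 ÷ 1.5 = 20 RPM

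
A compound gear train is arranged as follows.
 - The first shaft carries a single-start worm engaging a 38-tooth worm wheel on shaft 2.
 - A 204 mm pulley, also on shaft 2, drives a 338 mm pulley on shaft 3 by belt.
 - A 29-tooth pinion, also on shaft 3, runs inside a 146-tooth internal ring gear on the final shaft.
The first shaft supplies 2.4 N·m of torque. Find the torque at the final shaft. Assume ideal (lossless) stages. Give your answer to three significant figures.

worm 38/1 = 38 → τ = 2.4·38 = 91.2 N·m
belt 338/204 = 1.6569 → τ = 91.2·1.6569 = 151.11 N·m
internal gear 146/29 = 5.0345 → τ = 151.11·5.0345 = 760.74 N·m

761 N·m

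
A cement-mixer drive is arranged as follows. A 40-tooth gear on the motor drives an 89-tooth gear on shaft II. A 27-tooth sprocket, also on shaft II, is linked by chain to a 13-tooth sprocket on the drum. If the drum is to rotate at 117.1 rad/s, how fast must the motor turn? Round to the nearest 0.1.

Overall ratio R = 2.225 × 0.48148 = 1.0713.
Required input speed = output speed × R = 117.1 × 1.0713 = 125.45 rad/s.

125.4 rad/s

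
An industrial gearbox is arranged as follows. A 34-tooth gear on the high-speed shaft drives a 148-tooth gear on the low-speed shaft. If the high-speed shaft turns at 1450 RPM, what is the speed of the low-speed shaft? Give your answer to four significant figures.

gear mesh 148/34 = 4.3529 → 1450/4.3529 = 333.11 RPM

333.1 RPM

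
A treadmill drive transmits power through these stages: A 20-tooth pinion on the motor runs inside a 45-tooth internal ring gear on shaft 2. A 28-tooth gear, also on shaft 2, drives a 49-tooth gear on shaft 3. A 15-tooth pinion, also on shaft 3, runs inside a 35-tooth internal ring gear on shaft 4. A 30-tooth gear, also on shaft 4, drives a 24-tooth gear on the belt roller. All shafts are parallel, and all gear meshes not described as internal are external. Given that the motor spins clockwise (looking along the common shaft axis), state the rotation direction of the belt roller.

clockwise

the motor → shaft 2: internal mesh, same direction → CW.
shaft 2 → shaft 3: external mesh, 1 reversal → CCW.
shaft 3 → shaft 4: internal mesh, same direction → CCW.
shaft 4 → the belt roller: external mesh, 1 reversal → CW.
2 reversals in total — an even number — so the belt roller turns the same way as the motor.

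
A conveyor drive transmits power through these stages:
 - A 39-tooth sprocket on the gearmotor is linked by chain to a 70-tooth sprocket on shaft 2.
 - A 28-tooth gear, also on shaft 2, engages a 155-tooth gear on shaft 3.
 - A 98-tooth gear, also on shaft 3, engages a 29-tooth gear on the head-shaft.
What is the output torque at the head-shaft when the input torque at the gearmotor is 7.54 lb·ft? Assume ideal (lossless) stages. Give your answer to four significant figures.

Chain: ratio = 70/39 = 1.7949; torque at shaft 2 = 7.54 × 1.7949 = 13.533 lb·ft.
Gear mesh: ratio = 155/28 = 5.5357; torque at shaft 3 = 13.533 × 5.5357 = 74.917 lb·ft.
Gear mesh: ratio = 29/98 = 0.29592; torque at the head-shaft = 74.917 × 0.29592 = 22.169 lb·ft.

22.17 lb·ft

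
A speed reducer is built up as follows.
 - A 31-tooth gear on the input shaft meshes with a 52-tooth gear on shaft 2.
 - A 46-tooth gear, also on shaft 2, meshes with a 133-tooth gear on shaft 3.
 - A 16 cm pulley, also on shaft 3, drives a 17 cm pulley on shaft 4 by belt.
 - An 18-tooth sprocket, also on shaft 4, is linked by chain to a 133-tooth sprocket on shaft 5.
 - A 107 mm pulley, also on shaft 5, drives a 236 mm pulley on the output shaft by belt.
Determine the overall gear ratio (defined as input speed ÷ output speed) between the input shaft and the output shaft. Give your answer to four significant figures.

Each stage contributes driven/driver: gear mesh 52/31 = 1.6774, gear mesh 133/46 = 2.8913, belt 17/16 = 1.0625, chain 133/18 = 7.3889, belt 236/107 = 2.2056.
Overall: 1.6774 × 2.8913 × 1.0625 × 7.3889 × 2.2056 = 83.979.

83.98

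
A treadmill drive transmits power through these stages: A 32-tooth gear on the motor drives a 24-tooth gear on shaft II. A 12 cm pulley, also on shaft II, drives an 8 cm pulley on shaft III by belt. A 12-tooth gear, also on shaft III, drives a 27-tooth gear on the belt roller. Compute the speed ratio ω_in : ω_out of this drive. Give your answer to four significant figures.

Each stage contributes driven/driver: gear mesh 24/32 = 0.75, belt 8/12 = 0.66667, gear mesh 27/12 = 2.25.
Overall: 0.75 × 0.66667 × 2.25 = 1.125.

1.125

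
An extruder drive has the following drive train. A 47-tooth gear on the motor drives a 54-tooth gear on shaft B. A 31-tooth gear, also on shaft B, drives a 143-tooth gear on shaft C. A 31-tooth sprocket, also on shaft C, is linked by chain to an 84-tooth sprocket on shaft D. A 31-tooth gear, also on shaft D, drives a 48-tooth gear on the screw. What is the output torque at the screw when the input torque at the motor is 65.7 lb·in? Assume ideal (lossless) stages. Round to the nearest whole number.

1461 lb·in

Gear mesh: ratio = 54/47 = 1.1489; torque at shaft B = 65.7 × 1.1489 = 75.485 lb·in.
Gear mesh: ratio = 143/31 = 4.6129; torque at shaft C = 75.485 × 4.6129 = 348.21 lb·in.
Chain: ratio = 84/31 = 2.7097; torque at shaft D = 348.21 × 2.7097 = 943.52 lb·in.
Gear mesh: ratio = 48/31 = 1.5484; torque at the screw = 943.52 × 1.5484 = 1460.9 lb·in.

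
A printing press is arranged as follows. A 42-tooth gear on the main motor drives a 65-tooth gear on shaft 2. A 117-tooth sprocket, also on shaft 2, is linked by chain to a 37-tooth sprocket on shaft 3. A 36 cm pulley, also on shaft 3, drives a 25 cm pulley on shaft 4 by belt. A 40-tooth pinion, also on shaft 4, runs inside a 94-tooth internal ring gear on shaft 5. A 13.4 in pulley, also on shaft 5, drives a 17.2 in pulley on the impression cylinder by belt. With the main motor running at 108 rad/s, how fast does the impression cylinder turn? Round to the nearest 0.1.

105.3 rad/s

the main motor → shaft 2 (gear mesh, 65/42): 108 ÷ 1.5476 = 69.785 rad/s
shaft 2 → shaft 3 (chain, 37/117): 69.785 ÷ 0.31624 = 220.67 rad/s
shaft 3 → shaft 4 (belt, 25/36): 220.67 ÷ 0.69444 = 317.77 rad/s
shaft 4 → shaft 5 (internal gear, 94/40): 317.77 ÷ 2.35 = 135.22 rad/s
shaft 5 → the impression cylinder (belt, 17.2/13.4): 135.22 ÷ 1.2836 = 105.35 rad/s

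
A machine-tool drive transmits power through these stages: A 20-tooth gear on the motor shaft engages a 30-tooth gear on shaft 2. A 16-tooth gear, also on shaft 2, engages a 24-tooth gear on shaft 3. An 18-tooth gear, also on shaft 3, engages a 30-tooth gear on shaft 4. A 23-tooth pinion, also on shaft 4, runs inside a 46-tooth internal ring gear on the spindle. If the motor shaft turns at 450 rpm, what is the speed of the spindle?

the motor shaft → shaft 2 (gear mesh, 30/20): 450 ÷ 1.5 = 300 rpm
shaft 2 → shaft 3 (gear mesh, 24/16): 300 ÷ 1.5 = 200 rpm
shaft 3 → shaft 4 (gear mesh, 30/18): 200 ÷ 1.6667 = 120 rpm
shaft 4 → the spindle (internal gear, 46/23): 120 ÷ 2 = 60 rpm

60 rpm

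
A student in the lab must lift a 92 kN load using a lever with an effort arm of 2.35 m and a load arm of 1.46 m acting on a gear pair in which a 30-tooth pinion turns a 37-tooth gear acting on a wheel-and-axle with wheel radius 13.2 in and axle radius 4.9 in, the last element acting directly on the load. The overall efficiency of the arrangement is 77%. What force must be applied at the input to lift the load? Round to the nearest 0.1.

Lever MA = effort arm / load arm = 2.35/1.46 = 1.6096.
Gear pair MA = 37/30 = 1.2333.
Wheel-and-axle MA = R/r = 13.2/4.9 = 2.6939.
Combined ideal MA = 1.6096 × 1.2333 × 2.6939 = 5.3478.
Actual MA = 5.3478 × 0.77 = 4.1178.
Effort = load / actual MA = 92 / 4.1178 = 22.342 kN.

22.3 kN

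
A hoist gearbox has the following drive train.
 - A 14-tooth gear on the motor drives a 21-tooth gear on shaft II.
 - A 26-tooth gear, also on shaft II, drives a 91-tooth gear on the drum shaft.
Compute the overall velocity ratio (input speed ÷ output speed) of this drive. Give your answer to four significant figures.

5.250

Each stage contributes driven/driver: gear mesh 21/14 = 1.5, gear mesh 91/26 = 3.5.
Overall: 1.5 × 3.5 = 5.25.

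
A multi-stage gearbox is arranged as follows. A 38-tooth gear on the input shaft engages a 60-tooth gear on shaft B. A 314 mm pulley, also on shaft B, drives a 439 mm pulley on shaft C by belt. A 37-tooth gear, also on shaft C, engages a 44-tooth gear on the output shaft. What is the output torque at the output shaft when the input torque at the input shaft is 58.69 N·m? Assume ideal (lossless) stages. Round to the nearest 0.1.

gear mesh 60/38 = 1.5789 → τ = 58.69·1.5789 = 92.668 N·m
belt 439/314 = 1.3981 → τ = 92.668·1.3981 = 129.56 N·m
gear mesh 44/37 = 1.1892 → τ = 129.56·1.1892 = 154.07 N·m

154.1 N·m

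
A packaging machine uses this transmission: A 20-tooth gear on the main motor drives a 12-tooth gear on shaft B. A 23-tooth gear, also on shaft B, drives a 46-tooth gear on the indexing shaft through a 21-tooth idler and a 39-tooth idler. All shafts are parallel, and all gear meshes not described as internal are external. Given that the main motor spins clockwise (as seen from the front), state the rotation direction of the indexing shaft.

the main motor → shaft B: external mesh, 1 reversal → CCW.
shaft B → the indexing shaft: driver → idler → idler → driven is 3 external meshes, 3 reversals → CW.
4 reversals in total — an even number — so the indexing shaft turns the same way as the main motor.

clockwise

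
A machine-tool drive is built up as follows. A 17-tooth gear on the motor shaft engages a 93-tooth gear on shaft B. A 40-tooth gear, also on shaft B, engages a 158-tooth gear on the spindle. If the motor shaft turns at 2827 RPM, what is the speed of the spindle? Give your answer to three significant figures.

131 RPM

the motor shaft → shaft B (gear mesh, 93/17): 2827 ÷ 5.4706 = 516.76 RPM
shaft B → the spindle (gear mesh, 158/40): 516.76 ÷ 3.95 = 130.83 RPM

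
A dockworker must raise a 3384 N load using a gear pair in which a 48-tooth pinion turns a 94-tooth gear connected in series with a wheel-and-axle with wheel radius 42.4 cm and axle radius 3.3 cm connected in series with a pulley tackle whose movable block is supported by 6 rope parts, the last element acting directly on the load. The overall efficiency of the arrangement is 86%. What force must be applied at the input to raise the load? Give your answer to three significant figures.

26.1 N

Gear pair MA = 94/48 = 1.9583.
Wheel-and-axle MA = R/r = 42.4/3.3 = 12.848.
Block-and-tackle MA = number of supporting rope parts = 6.
Combined ideal MA = 1.9583 × 12.848 × 6 = 150.97.
Actual MA = 150.97 × 0.86 = 129.83.
Effort = load / actual MA = 3384 / 129.83 = 26.064 N.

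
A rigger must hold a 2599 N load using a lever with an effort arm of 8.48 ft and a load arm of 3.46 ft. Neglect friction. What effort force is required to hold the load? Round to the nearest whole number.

1060 N

Lever MA = effort arm / load arm = 8.48/3.46 = 2.4509.
Effort = load / MA = 2599 / 2.4509 = 1060.4 N.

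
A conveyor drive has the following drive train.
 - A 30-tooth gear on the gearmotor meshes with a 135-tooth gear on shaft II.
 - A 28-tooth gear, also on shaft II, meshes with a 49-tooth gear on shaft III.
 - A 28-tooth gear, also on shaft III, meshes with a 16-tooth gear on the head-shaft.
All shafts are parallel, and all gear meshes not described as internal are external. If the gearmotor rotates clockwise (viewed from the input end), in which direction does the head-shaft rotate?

anticlockwise

the gearmotor → shaft II: external mesh, 1 reversal → CCW.
shaft II → shaft III: external mesh, 1 reversal → CW.
shaft III → the head-shaft: external mesh, 1 reversal → CCW.
3 reversals in total — an odd number — so the head-shaft turns opposite to the gearmotor.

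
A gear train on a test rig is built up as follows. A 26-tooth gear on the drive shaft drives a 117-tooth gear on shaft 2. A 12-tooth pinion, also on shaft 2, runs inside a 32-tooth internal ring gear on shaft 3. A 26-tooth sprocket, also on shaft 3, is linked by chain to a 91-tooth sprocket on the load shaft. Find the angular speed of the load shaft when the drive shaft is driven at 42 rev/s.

the drive shaft → shaft 2 (gear mesh, 117/26): 42 ÷ 4.5 = 9.3333 rev/s
shaft 2 → shaft 3 (internal gear, 32/12): 9.3333 ÷ 2.6667 = 3.5 rev/s
shaft 3 → the load shaft (chain, 91/26): 3.5 ÷ 3.5 = 1 rev/s

1 rev/s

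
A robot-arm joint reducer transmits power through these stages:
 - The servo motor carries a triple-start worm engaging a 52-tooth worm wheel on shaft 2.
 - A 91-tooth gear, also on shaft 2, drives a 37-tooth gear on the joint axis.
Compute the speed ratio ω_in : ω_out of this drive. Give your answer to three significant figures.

Each stage contributes driven/driver: worm 52/3 = 17.333, gear mesh 37/91 = 0.40659.
Overall: 17.333 × 0.40659 = 7.0476.

7.05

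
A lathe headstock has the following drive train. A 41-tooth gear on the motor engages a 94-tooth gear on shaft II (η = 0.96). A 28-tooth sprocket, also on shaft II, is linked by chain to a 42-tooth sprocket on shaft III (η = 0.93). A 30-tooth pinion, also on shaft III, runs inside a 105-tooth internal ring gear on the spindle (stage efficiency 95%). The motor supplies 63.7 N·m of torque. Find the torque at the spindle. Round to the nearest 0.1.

After the gear mesh (94/41): 63.7 × 2.2927 × 0.96 = 140.2 N·m
After the chain (42/28): 140.2 × 1.5 × 0.93 = 195.58 N·m
After the internal gear (105/30): 195.58 × 3.5 × 0.95 = 650.31 N·m

650.3 N·m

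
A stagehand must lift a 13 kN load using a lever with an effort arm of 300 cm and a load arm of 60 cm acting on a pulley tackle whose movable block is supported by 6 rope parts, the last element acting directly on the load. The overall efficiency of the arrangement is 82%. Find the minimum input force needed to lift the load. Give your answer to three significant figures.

0.528 kN

Lever MA = effort arm / load arm = 300/60 = 5.
Block-and-tackle MA = number of supporting rope parts = 6.
Combined ideal MA = 5 × 6 = 30.
Actual MA = 30 × 0.82 = 24.6.
Effort = load / actual MA = 13 / 24.6 = 0.52846 kN.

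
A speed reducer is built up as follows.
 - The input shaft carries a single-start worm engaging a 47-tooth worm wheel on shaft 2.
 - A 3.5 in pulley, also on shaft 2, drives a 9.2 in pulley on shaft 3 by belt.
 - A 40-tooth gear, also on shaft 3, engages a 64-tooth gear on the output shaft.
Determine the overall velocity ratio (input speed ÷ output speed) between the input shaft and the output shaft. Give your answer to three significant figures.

Each stage contributes driven/driver: worm 47/1 = 47, belt 9.2/3.5 = 2.6286, gear mesh 64/40 = 1.6.
Overall: 47 × 2.6286 × 1.6 = 197.67.

198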